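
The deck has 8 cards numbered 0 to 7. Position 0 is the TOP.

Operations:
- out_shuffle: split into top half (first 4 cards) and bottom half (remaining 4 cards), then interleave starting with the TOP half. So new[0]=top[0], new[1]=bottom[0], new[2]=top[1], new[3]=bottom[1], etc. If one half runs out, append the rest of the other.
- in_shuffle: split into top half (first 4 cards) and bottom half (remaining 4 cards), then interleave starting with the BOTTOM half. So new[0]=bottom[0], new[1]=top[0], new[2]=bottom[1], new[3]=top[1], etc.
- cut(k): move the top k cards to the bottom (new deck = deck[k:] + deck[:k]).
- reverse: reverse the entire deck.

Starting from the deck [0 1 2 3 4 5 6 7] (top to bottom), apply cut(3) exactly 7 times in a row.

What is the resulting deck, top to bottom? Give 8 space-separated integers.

Answer: 5 6 7 0 1 2 3 4

Derivation:
After op 1 (cut(3)): [3 4 5 6 7 0 1 2]
After op 2 (cut(3)): [6 7 0 1 2 3 4 5]
After op 3 (cut(3)): [1 2 3 4 5 6 7 0]
After op 4 (cut(3)): [4 5 6 7 0 1 2 3]
After op 5 (cut(3)): [7 0 1 2 3 4 5 6]
After op 6 (cut(3)): [2 3 4 5 6 7 0 1]
After op 7 (cut(3)): [5 6 7 0 1 2 3 4]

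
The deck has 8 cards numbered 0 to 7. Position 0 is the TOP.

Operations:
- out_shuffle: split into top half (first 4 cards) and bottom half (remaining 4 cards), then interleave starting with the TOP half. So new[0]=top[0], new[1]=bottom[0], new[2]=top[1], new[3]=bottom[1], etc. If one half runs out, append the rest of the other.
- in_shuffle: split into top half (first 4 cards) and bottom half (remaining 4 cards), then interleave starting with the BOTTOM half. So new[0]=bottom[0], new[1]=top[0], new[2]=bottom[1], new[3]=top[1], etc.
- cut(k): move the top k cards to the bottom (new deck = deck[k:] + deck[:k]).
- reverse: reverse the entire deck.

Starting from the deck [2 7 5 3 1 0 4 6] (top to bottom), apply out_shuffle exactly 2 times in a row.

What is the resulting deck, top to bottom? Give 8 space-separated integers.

After op 1 (out_shuffle): [2 1 7 0 5 4 3 6]
After op 2 (out_shuffle): [2 5 1 4 7 3 0 6]

Answer: 2 5 1 4 7 3 0 6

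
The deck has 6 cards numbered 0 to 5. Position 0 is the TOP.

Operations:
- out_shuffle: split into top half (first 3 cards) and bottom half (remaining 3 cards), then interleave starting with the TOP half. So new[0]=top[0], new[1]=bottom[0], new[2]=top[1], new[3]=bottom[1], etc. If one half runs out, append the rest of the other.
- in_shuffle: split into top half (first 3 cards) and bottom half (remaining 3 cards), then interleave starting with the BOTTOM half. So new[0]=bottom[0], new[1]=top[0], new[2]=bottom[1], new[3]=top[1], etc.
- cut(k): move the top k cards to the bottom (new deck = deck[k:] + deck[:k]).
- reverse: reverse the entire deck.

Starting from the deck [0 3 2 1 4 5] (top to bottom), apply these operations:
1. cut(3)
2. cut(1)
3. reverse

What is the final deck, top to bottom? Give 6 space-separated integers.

Answer: 1 2 3 0 5 4

Derivation:
After op 1 (cut(3)): [1 4 5 0 3 2]
After op 2 (cut(1)): [4 5 0 3 2 1]
After op 3 (reverse): [1 2 3 0 5 4]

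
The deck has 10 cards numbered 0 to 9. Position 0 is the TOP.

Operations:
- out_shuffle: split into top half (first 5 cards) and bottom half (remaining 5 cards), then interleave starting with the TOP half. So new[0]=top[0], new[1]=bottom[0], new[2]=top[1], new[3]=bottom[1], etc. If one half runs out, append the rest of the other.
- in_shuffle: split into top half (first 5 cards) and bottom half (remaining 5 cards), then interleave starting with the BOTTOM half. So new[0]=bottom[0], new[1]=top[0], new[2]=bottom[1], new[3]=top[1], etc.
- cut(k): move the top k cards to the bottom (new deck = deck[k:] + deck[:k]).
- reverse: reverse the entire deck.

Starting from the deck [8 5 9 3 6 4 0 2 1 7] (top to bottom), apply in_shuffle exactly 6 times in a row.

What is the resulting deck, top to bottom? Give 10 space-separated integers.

Answer: 6 7 3 1 9 2 5 0 8 4

Derivation:
After op 1 (in_shuffle): [4 8 0 5 2 9 1 3 7 6]
After op 2 (in_shuffle): [9 4 1 8 3 0 7 5 6 2]
After op 3 (in_shuffle): [0 9 7 4 5 1 6 8 2 3]
After op 4 (in_shuffle): [1 0 6 9 8 7 2 4 3 5]
After op 5 (in_shuffle): [7 1 2 0 4 6 3 9 5 8]
After op 6 (in_shuffle): [6 7 3 1 9 2 5 0 8 4]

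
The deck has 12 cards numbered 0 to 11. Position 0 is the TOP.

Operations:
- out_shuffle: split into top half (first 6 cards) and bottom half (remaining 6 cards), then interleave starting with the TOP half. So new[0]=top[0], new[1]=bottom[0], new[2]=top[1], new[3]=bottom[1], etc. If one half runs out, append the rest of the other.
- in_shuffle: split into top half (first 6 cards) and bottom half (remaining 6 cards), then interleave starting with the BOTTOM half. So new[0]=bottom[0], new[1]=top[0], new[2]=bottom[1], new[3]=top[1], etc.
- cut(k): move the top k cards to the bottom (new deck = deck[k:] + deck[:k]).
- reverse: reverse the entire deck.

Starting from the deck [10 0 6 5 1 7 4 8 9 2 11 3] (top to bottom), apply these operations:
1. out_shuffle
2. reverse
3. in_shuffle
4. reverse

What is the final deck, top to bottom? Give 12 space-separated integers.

Answer: 5 10 2 4 1 0 11 8 7 6 3 9

Derivation:
After op 1 (out_shuffle): [10 4 0 8 6 9 5 2 1 11 7 3]
After op 2 (reverse): [3 7 11 1 2 5 9 6 8 0 4 10]
After op 3 (in_shuffle): [9 3 6 7 8 11 0 1 4 2 10 5]
After op 4 (reverse): [5 10 2 4 1 0 11 8 7 6 3 9]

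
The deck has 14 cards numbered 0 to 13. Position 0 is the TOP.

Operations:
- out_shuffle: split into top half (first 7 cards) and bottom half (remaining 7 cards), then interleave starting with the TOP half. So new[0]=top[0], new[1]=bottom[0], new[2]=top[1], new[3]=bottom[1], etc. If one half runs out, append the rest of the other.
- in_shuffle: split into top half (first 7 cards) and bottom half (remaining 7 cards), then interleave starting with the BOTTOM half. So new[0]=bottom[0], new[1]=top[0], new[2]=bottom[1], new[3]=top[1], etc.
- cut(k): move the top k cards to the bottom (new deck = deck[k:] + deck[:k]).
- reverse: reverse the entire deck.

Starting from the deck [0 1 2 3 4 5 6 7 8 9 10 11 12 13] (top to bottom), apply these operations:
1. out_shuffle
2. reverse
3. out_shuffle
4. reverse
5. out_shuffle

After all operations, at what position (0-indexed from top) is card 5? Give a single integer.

After op 1 (out_shuffle): [0 7 1 8 2 9 3 10 4 11 5 12 6 13]
After op 2 (reverse): [13 6 12 5 11 4 10 3 9 2 8 1 7 0]
After op 3 (out_shuffle): [13 3 6 9 12 2 5 8 11 1 4 7 10 0]
After op 4 (reverse): [0 10 7 4 1 11 8 5 2 12 9 6 3 13]
After op 5 (out_shuffle): [0 5 10 2 7 12 4 9 1 6 11 3 8 13]
Card 5 is at position 1.

Answer: 1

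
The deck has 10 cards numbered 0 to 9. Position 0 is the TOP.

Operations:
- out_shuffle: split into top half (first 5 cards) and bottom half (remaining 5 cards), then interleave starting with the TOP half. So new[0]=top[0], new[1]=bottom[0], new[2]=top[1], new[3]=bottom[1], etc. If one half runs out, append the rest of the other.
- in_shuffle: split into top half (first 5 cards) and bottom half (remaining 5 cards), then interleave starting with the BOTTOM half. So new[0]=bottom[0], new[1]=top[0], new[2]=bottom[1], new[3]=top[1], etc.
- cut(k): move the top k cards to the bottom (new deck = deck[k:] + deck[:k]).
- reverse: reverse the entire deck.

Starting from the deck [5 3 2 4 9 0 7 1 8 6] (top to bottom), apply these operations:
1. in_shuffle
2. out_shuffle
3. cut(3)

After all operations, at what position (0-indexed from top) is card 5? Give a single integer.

After op 1 (in_shuffle): [0 5 7 3 1 2 8 4 6 9]
After op 2 (out_shuffle): [0 2 5 8 7 4 3 6 1 9]
After op 3 (cut(3)): [8 7 4 3 6 1 9 0 2 5]
Card 5 is at position 9.

Answer: 9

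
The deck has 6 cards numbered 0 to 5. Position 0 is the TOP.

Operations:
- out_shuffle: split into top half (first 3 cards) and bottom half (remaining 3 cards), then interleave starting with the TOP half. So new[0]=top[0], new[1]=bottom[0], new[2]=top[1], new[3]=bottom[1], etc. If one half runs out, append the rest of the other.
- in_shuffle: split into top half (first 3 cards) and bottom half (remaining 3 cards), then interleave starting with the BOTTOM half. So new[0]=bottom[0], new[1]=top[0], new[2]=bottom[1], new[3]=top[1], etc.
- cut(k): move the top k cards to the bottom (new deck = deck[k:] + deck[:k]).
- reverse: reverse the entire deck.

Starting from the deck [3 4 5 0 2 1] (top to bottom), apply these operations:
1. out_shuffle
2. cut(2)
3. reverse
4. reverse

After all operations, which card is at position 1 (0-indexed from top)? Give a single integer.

After op 1 (out_shuffle): [3 0 4 2 5 1]
After op 2 (cut(2)): [4 2 5 1 3 0]
After op 3 (reverse): [0 3 1 5 2 4]
After op 4 (reverse): [4 2 5 1 3 0]
Position 1: card 2.

Answer: 2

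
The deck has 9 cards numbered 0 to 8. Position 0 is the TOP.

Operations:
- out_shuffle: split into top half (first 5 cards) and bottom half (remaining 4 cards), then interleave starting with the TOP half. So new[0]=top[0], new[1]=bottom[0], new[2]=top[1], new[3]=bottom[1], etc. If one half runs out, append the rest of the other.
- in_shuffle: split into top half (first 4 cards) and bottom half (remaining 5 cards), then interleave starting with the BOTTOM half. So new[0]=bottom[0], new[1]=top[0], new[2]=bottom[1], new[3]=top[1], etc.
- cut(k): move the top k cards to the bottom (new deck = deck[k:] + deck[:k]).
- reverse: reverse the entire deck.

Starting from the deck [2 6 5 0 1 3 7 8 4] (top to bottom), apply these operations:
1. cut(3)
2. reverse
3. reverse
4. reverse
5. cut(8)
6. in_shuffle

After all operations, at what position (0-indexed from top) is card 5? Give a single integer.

After op 1 (cut(3)): [0 1 3 7 8 4 2 6 5]
After op 2 (reverse): [5 6 2 4 8 7 3 1 0]
After op 3 (reverse): [0 1 3 7 8 4 2 6 5]
After op 4 (reverse): [5 6 2 4 8 7 3 1 0]
After op 5 (cut(8)): [0 5 6 2 4 8 7 3 1]
After op 6 (in_shuffle): [4 0 8 5 7 6 3 2 1]
Card 5 is at position 3.

Answer: 3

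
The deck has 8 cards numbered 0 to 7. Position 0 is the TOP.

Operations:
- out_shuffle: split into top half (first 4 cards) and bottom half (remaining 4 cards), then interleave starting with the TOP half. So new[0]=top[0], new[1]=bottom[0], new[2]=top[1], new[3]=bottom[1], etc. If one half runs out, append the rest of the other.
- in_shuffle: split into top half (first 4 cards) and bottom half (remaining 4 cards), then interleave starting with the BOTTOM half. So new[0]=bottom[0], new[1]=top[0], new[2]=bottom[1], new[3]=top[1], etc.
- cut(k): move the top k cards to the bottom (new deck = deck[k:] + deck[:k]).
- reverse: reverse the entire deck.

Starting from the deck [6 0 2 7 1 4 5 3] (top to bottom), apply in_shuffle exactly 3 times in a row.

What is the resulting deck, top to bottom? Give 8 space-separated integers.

Answer: 3 5 4 1 7 2 0 6

Derivation:
After op 1 (in_shuffle): [1 6 4 0 5 2 3 7]
After op 2 (in_shuffle): [5 1 2 6 3 4 7 0]
After op 3 (in_shuffle): [3 5 4 1 7 2 0 6]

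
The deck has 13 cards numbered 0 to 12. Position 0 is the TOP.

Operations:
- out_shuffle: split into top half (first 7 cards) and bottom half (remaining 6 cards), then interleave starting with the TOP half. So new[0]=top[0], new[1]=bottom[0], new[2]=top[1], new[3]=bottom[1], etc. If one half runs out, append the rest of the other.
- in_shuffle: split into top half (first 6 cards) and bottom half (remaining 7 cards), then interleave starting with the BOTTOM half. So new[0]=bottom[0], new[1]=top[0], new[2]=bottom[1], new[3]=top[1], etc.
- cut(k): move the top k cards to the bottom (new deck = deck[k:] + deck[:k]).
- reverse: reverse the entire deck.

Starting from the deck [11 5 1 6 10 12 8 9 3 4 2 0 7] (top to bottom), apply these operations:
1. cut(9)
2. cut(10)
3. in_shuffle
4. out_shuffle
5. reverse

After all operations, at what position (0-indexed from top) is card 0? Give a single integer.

After op 1 (cut(9)): [4 2 0 7 11 5 1 6 10 12 8 9 3]
After op 2 (cut(10)): [8 9 3 4 2 0 7 11 5 1 6 10 12]
After op 3 (in_shuffle): [7 8 11 9 5 3 1 4 6 2 10 0 12]
After op 4 (out_shuffle): [7 4 8 6 11 2 9 10 5 0 3 12 1]
After op 5 (reverse): [1 12 3 0 5 10 9 2 11 6 8 4 7]
Card 0 is at position 3.

Answer: 3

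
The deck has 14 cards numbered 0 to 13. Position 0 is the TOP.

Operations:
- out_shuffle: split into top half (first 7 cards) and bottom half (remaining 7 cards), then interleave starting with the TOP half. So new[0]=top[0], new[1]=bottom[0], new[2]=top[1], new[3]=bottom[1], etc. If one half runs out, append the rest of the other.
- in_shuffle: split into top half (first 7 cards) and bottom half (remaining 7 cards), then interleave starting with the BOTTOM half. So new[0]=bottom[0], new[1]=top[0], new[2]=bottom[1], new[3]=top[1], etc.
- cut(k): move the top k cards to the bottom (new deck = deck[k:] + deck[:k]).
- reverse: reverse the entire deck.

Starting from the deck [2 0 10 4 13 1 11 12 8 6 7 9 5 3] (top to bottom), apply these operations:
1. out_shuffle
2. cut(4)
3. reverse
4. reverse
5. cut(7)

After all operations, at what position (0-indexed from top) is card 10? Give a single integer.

Answer: 7

Derivation:
After op 1 (out_shuffle): [2 12 0 8 10 6 4 7 13 9 1 5 11 3]
After op 2 (cut(4)): [10 6 4 7 13 9 1 5 11 3 2 12 0 8]
After op 3 (reverse): [8 0 12 2 3 11 5 1 9 13 7 4 6 10]
After op 4 (reverse): [10 6 4 7 13 9 1 5 11 3 2 12 0 8]
After op 5 (cut(7)): [5 11 3 2 12 0 8 10 6 4 7 13 9 1]
Card 10 is at position 7.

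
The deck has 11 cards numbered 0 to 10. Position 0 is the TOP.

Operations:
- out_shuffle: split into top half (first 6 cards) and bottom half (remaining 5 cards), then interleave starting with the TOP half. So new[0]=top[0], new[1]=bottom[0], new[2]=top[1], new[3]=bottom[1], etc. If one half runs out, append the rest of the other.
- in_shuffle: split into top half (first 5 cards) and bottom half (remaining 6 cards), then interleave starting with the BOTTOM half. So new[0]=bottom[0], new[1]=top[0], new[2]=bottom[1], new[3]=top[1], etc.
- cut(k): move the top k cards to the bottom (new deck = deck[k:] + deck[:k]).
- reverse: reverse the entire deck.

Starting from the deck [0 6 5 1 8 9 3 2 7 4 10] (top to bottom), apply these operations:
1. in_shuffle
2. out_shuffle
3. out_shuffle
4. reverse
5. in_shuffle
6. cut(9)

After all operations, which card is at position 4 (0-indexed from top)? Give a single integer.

Answer: 0

Derivation:
After op 1 (in_shuffle): [9 0 3 6 2 5 7 1 4 8 10]
After op 2 (out_shuffle): [9 7 0 1 3 4 6 8 2 10 5]
After op 3 (out_shuffle): [9 6 7 8 0 2 1 10 3 5 4]
After op 4 (reverse): [4 5 3 10 1 2 0 8 7 6 9]
After op 5 (in_shuffle): [2 4 0 5 8 3 7 10 6 1 9]
After op 6 (cut(9)): [1 9 2 4 0 5 8 3 7 10 6]
Position 4: card 0.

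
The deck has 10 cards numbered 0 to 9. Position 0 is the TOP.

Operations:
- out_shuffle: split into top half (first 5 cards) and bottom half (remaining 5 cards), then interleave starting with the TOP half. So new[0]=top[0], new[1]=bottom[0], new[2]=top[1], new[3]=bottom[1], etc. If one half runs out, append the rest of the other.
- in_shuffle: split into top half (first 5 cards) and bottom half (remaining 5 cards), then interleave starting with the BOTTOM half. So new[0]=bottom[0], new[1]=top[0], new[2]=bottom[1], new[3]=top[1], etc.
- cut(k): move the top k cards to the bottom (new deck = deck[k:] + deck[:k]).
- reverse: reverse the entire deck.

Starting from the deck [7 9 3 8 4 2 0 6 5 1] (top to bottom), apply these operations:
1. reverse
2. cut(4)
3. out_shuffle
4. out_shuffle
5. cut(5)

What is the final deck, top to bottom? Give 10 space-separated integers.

Answer: 6 1 9 8 0 2 5 7 3 4

Derivation:
After op 1 (reverse): [1 5 6 0 2 4 8 3 9 7]
After op 2 (cut(4)): [2 4 8 3 9 7 1 5 6 0]
After op 3 (out_shuffle): [2 7 4 1 8 5 3 6 9 0]
After op 4 (out_shuffle): [2 5 7 3 4 6 1 9 8 0]
After op 5 (cut(5)): [6 1 9 8 0 2 5 7 3 4]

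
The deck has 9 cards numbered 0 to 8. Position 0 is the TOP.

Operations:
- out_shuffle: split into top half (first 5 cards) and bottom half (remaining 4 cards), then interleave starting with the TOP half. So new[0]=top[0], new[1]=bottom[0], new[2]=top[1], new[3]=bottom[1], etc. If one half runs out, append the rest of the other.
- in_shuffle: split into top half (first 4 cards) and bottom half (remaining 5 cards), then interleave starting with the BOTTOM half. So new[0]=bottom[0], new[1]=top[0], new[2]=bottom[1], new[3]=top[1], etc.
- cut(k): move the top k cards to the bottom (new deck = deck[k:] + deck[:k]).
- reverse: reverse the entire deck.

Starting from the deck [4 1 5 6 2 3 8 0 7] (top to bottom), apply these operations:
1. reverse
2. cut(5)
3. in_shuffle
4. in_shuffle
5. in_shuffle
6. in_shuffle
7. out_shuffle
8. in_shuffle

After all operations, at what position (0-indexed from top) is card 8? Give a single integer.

After op 1 (reverse): [7 0 8 3 2 6 5 1 4]
After op 2 (cut(5)): [6 5 1 4 7 0 8 3 2]
After op 3 (in_shuffle): [7 6 0 5 8 1 3 4 2]
After op 4 (in_shuffle): [8 7 1 6 3 0 4 5 2]
After op 5 (in_shuffle): [3 8 0 7 4 1 5 6 2]
After op 6 (in_shuffle): [4 3 1 8 5 0 6 7 2]
After op 7 (out_shuffle): [4 0 3 6 1 7 8 2 5]
After op 8 (in_shuffle): [1 4 7 0 8 3 2 6 5]
Card 8 is at position 4.

Answer: 4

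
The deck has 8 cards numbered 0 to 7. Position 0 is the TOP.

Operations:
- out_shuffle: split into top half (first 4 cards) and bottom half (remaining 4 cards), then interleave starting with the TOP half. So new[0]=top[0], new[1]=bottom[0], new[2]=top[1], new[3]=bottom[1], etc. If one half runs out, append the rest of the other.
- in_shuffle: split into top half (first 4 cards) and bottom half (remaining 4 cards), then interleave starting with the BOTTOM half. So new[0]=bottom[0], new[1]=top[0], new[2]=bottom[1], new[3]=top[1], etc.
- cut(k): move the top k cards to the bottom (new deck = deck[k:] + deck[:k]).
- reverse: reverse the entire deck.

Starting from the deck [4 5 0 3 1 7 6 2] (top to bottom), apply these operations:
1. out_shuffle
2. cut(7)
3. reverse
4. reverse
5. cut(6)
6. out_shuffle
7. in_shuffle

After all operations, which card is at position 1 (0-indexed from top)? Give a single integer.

Answer: 6

Derivation:
After op 1 (out_shuffle): [4 1 5 7 0 6 3 2]
After op 2 (cut(7)): [2 4 1 5 7 0 6 3]
After op 3 (reverse): [3 6 0 7 5 1 4 2]
After op 4 (reverse): [2 4 1 5 7 0 6 3]
After op 5 (cut(6)): [6 3 2 4 1 5 7 0]
After op 6 (out_shuffle): [6 1 3 5 2 7 4 0]
After op 7 (in_shuffle): [2 6 7 1 4 3 0 5]
Position 1: card 6.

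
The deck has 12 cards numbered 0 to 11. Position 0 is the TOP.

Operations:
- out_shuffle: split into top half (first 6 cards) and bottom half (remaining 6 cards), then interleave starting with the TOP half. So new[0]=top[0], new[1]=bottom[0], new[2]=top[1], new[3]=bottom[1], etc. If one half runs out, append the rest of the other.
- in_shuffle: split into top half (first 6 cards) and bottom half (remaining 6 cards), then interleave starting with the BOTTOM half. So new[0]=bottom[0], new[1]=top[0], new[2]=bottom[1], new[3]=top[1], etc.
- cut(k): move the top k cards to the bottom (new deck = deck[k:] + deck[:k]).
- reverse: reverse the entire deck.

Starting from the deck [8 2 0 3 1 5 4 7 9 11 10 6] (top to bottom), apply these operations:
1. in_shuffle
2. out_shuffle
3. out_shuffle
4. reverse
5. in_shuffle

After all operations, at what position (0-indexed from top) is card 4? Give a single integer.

After op 1 (in_shuffle): [4 8 7 2 9 0 11 3 10 1 6 5]
After op 2 (out_shuffle): [4 11 8 3 7 10 2 1 9 6 0 5]
After op 3 (out_shuffle): [4 2 11 1 8 9 3 6 7 0 10 5]
After op 4 (reverse): [5 10 0 7 6 3 9 8 1 11 2 4]
After op 5 (in_shuffle): [9 5 8 10 1 0 11 7 2 6 4 3]
Card 4 is at position 10.

Answer: 10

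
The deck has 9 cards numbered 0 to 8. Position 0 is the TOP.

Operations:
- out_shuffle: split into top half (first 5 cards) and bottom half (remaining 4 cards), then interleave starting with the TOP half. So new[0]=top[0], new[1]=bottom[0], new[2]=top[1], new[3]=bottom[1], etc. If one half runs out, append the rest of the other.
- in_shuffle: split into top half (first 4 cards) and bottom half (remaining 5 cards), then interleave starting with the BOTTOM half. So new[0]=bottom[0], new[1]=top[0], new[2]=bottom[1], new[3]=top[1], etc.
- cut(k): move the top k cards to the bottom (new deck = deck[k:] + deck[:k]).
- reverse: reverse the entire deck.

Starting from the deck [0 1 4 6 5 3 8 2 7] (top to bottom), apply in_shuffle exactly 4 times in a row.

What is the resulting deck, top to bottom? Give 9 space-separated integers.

After op 1 (in_shuffle): [5 0 3 1 8 4 2 6 7]
After op 2 (in_shuffle): [8 5 4 0 2 3 6 1 7]
After op 3 (in_shuffle): [2 8 3 5 6 4 1 0 7]
After op 4 (in_shuffle): [6 2 4 8 1 3 0 5 7]

Answer: 6 2 4 8 1 3 0 5 7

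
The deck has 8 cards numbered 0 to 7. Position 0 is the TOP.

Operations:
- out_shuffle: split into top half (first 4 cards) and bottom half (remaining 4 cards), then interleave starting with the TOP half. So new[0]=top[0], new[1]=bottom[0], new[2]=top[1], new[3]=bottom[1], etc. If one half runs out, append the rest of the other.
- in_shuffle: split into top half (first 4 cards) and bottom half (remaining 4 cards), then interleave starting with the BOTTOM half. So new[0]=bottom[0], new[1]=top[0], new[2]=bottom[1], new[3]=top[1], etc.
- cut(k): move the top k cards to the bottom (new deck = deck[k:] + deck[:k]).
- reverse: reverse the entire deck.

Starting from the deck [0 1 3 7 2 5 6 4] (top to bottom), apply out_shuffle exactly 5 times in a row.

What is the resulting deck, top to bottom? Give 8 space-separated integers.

After op 1 (out_shuffle): [0 2 1 5 3 6 7 4]
After op 2 (out_shuffle): [0 3 2 6 1 7 5 4]
After op 3 (out_shuffle): [0 1 3 7 2 5 6 4]
After op 4 (out_shuffle): [0 2 1 5 3 6 7 4]
After op 5 (out_shuffle): [0 3 2 6 1 7 5 4]

Answer: 0 3 2 6 1 7 5 4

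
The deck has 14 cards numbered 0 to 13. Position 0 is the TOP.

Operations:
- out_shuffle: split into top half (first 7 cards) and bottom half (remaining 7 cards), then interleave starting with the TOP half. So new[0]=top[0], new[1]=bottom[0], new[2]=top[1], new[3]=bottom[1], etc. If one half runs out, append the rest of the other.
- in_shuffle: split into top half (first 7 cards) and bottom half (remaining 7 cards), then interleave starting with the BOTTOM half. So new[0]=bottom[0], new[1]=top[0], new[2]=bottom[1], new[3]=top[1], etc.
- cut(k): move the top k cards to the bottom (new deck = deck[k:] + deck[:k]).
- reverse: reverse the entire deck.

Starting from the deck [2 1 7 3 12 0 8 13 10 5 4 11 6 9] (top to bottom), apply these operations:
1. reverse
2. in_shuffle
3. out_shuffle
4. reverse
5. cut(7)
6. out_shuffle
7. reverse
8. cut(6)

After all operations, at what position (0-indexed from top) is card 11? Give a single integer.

After op 1 (reverse): [9 6 11 4 5 10 13 8 0 12 3 7 1 2]
After op 2 (in_shuffle): [8 9 0 6 12 11 3 4 7 5 1 10 2 13]
After op 3 (out_shuffle): [8 4 9 7 0 5 6 1 12 10 11 2 3 13]
After op 4 (reverse): [13 3 2 11 10 12 1 6 5 0 7 9 4 8]
After op 5 (cut(7)): [6 5 0 7 9 4 8 13 3 2 11 10 12 1]
After op 6 (out_shuffle): [6 13 5 3 0 2 7 11 9 10 4 12 8 1]
After op 7 (reverse): [1 8 12 4 10 9 11 7 2 0 3 5 13 6]
After op 8 (cut(6)): [11 7 2 0 3 5 13 6 1 8 12 4 10 9]
Card 11 is at position 0.

Answer: 0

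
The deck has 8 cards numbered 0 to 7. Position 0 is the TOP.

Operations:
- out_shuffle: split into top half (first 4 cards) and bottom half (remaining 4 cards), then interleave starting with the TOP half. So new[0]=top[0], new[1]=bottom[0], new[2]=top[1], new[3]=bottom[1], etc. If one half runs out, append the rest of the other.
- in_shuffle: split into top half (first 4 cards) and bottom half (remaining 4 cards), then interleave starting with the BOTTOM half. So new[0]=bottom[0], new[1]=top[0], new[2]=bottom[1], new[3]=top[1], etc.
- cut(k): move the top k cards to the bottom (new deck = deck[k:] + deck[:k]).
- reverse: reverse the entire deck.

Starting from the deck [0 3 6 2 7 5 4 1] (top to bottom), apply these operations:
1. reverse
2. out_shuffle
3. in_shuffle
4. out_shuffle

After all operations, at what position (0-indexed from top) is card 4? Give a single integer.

After op 1 (reverse): [1 4 5 7 2 6 3 0]
After op 2 (out_shuffle): [1 2 4 6 5 3 7 0]
After op 3 (in_shuffle): [5 1 3 2 7 4 0 6]
After op 4 (out_shuffle): [5 7 1 4 3 0 2 6]
Card 4 is at position 3.

Answer: 3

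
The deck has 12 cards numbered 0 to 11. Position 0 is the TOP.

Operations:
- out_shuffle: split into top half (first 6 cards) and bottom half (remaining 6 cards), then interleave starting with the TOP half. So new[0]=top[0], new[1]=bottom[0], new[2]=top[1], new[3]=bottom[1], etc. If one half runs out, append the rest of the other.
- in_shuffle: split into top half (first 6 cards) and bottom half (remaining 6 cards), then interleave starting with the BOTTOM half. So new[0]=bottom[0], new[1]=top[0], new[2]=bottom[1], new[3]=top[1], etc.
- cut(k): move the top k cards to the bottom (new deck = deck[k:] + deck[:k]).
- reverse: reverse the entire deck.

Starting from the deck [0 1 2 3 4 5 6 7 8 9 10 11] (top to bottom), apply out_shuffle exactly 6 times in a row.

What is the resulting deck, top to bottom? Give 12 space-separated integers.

Answer: 0 5 10 4 9 3 8 2 7 1 6 11

Derivation:
After op 1 (out_shuffle): [0 6 1 7 2 8 3 9 4 10 5 11]
After op 2 (out_shuffle): [0 3 6 9 1 4 7 10 2 5 8 11]
After op 3 (out_shuffle): [0 7 3 10 6 2 9 5 1 8 4 11]
After op 4 (out_shuffle): [0 9 7 5 3 1 10 8 6 4 2 11]
After op 5 (out_shuffle): [0 10 9 8 7 6 5 4 3 2 1 11]
After op 6 (out_shuffle): [0 5 10 4 9 3 8 2 7 1 6 11]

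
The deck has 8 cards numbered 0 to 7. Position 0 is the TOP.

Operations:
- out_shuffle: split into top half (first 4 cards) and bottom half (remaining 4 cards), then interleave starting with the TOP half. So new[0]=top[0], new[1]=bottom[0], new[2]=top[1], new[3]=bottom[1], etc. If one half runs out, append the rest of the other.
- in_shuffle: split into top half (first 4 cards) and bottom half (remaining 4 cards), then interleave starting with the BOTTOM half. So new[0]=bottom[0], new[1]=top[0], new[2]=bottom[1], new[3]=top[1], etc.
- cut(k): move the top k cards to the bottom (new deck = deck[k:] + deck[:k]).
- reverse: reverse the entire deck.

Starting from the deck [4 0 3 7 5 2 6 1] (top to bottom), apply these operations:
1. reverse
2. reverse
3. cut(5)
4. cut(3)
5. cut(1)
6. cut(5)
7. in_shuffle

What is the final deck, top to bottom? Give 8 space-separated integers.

Answer: 3 6 7 1 5 4 2 0

Derivation:
After op 1 (reverse): [1 6 2 5 7 3 0 4]
After op 2 (reverse): [4 0 3 7 5 2 6 1]
After op 3 (cut(5)): [2 6 1 4 0 3 7 5]
After op 4 (cut(3)): [4 0 3 7 5 2 6 1]
After op 5 (cut(1)): [0 3 7 5 2 6 1 4]
After op 6 (cut(5)): [6 1 4 0 3 7 5 2]
After op 7 (in_shuffle): [3 6 7 1 5 4 2 0]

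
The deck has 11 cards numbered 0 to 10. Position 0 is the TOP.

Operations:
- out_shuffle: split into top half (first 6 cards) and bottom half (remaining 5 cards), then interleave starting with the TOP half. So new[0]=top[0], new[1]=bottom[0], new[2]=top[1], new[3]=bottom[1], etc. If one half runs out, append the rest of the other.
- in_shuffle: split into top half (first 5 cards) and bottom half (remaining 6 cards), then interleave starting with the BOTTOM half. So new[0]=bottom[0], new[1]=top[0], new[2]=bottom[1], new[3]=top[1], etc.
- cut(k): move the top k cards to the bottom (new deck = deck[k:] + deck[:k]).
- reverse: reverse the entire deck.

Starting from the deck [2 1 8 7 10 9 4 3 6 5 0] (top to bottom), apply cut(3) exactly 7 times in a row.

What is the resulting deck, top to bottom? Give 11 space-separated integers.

After op 1 (cut(3)): [7 10 9 4 3 6 5 0 2 1 8]
After op 2 (cut(3)): [4 3 6 5 0 2 1 8 7 10 9]
After op 3 (cut(3)): [5 0 2 1 8 7 10 9 4 3 6]
After op 4 (cut(3)): [1 8 7 10 9 4 3 6 5 0 2]
After op 5 (cut(3)): [10 9 4 3 6 5 0 2 1 8 7]
After op 6 (cut(3)): [3 6 5 0 2 1 8 7 10 9 4]
After op 7 (cut(3)): [0 2 1 8 7 10 9 4 3 6 5]

Answer: 0 2 1 8 7 10 9 4 3 6 5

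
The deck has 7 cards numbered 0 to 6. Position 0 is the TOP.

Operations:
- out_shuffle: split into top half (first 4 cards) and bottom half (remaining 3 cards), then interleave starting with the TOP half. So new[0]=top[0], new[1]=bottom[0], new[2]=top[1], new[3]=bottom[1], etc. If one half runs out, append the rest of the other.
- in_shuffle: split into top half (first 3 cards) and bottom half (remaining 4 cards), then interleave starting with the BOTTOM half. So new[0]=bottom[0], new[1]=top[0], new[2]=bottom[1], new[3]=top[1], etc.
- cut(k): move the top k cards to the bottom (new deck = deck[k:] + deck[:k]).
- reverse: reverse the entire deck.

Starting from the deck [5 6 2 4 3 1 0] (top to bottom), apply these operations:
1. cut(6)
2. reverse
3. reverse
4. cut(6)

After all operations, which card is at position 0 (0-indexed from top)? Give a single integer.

Answer: 1

Derivation:
After op 1 (cut(6)): [0 5 6 2 4 3 1]
After op 2 (reverse): [1 3 4 2 6 5 0]
After op 3 (reverse): [0 5 6 2 4 3 1]
After op 4 (cut(6)): [1 0 5 6 2 4 3]
Position 0: card 1.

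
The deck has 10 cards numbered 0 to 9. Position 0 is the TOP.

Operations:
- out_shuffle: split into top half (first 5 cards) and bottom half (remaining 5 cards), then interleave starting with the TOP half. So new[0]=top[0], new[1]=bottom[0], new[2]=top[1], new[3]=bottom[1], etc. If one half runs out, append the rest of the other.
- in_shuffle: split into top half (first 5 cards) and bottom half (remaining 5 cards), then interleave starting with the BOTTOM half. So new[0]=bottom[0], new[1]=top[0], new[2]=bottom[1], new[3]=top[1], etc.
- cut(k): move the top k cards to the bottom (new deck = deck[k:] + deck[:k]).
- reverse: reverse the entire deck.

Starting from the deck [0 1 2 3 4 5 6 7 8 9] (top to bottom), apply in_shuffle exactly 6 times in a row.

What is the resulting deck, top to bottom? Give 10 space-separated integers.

After op 1 (in_shuffle): [5 0 6 1 7 2 8 3 9 4]
After op 2 (in_shuffle): [2 5 8 0 3 6 9 1 4 7]
After op 3 (in_shuffle): [6 2 9 5 1 8 4 0 7 3]
After op 4 (in_shuffle): [8 6 4 2 0 9 7 5 3 1]
After op 5 (in_shuffle): [9 8 7 6 5 4 3 2 1 0]
After op 6 (in_shuffle): [4 9 3 8 2 7 1 6 0 5]

Answer: 4 9 3 8 2 7 1 6 0 5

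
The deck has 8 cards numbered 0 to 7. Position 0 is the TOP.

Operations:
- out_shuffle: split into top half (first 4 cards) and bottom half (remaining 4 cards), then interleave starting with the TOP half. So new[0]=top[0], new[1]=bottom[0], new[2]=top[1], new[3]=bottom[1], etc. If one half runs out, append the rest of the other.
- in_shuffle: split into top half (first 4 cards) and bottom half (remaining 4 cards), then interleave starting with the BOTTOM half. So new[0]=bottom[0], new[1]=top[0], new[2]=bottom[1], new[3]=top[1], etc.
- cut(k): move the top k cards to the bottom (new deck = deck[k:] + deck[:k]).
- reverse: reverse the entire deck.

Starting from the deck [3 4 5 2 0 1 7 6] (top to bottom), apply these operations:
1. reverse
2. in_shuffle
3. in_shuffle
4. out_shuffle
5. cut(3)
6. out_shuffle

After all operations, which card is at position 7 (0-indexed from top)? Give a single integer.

Answer: 2

Derivation:
After op 1 (reverse): [6 7 1 0 2 5 4 3]
After op 2 (in_shuffle): [2 6 5 7 4 1 3 0]
After op 3 (in_shuffle): [4 2 1 6 3 5 0 7]
After op 4 (out_shuffle): [4 3 2 5 1 0 6 7]
After op 5 (cut(3)): [5 1 0 6 7 4 3 2]
After op 6 (out_shuffle): [5 7 1 4 0 3 6 2]
Position 7: card 2.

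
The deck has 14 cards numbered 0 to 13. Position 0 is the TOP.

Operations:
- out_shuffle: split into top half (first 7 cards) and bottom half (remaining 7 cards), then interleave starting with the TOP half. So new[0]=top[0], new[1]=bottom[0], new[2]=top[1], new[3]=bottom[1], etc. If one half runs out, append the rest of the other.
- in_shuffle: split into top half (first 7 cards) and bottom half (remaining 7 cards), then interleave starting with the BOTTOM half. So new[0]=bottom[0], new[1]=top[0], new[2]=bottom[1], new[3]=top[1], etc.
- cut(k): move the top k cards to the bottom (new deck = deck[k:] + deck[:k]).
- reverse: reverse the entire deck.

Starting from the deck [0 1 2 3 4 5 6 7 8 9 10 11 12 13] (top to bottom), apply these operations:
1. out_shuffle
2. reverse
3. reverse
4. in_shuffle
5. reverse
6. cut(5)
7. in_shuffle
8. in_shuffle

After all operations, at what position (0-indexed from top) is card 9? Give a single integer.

Answer: 2

Derivation:
After op 1 (out_shuffle): [0 7 1 8 2 9 3 10 4 11 5 12 6 13]
After op 2 (reverse): [13 6 12 5 11 4 10 3 9 2 8 1 7 0]
After op 3 (reverse): [0 7 1 8 2 9 3 10 4 11 5 12 6 13]
After op 4 (in_shuffle): [10 0 4 7 11 1 5 8 12 2 6 9 13 3]
After op 5 (reverse): [3 13 9 6 2 12 8 5 1 11 7 4 0 10]
After op 6 (cut(5)): [12 8 5 1 11 7 4 0 10 3 13 9 6 2]
After op 7 (in_shuffle): [0 12 10 8 3 5 13 1 9 11 6 7 2 4]
After op 8 (in_shuffle): [1 0 9 12 11 10 6 8 7 3 2 5 4 13]
Card 9 is at position 2.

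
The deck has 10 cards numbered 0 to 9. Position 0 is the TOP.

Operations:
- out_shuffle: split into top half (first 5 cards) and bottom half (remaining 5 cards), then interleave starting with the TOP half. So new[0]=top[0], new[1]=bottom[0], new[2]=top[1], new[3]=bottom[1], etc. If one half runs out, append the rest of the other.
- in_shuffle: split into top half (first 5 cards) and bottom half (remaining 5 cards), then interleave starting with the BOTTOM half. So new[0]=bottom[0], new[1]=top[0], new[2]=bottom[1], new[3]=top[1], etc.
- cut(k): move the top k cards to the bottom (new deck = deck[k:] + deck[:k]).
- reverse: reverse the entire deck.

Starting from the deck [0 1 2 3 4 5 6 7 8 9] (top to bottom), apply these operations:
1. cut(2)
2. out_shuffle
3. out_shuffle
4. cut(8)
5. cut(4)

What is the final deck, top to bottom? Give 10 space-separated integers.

After op 1 (cut(2)): [2 3 4 5 6 7 8 9 0 1]
After op 2 (out_shuffle): [2 7 3 8 4 9 5 0 6 1]
After op 3 (out_shuffle): [2 9 7 5 3 0 8 6 4 1]
After op 4 (cut(8)): [4 1 2 9 7 5 3 0 8 6]
After op 5 (cut(4)): [7 5 3 0 8 6 4 1 2 9]

Answer: 7 5 3 0 8 6 4 1 2 9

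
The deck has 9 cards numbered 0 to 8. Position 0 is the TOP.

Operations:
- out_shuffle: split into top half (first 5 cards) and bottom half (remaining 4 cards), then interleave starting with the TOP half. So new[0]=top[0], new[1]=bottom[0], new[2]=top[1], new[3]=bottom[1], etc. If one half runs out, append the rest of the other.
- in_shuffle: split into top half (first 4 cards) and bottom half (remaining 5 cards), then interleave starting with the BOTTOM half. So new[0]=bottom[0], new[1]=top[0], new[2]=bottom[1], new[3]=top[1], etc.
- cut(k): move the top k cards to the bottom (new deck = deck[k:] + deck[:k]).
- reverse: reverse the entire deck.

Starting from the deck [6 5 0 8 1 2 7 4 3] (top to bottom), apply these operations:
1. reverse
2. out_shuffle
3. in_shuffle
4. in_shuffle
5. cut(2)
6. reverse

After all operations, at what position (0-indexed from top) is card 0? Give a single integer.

Answer: 4

Derivation:
After op 1 (reverse): [3 4 7 2 1 8 0 5 6]
After op 2 (out_shuffle): [3 8 4 0 7 5 2 6 1]
After op 3 (in_shuffle): [7 3 5 8 2 4 6 0 1]
After op 4 (in_shuffle): [2 7 4 3 6 5 0 8 1]
After op 5 (cut(2)): [4 3 6 5 0 8 1 2 7]
After op 6 (reverse): [7 2 1 8 0 5 6 3 4]
Card 0 is at position 4.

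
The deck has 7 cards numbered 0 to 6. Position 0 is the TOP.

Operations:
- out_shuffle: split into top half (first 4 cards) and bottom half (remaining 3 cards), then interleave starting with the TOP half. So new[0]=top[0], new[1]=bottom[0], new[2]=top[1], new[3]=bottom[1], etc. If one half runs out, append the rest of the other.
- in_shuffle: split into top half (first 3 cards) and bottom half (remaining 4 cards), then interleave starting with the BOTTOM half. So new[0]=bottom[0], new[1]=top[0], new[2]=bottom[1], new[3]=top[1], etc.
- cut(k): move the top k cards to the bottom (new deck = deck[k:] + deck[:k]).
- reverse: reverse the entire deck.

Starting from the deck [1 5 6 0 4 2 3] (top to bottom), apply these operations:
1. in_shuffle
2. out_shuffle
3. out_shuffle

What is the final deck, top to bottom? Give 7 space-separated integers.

Answer: 0 4 2 3 1 5 6

Derivation:
After op 1 (in_shuffle): [0 1 4 5 2 6 3]
After op 2 (out_shuffle): [0 2 1 6 4 3 5]
After op 3 (out_shuffle): [0 4 2 3 1 5 6]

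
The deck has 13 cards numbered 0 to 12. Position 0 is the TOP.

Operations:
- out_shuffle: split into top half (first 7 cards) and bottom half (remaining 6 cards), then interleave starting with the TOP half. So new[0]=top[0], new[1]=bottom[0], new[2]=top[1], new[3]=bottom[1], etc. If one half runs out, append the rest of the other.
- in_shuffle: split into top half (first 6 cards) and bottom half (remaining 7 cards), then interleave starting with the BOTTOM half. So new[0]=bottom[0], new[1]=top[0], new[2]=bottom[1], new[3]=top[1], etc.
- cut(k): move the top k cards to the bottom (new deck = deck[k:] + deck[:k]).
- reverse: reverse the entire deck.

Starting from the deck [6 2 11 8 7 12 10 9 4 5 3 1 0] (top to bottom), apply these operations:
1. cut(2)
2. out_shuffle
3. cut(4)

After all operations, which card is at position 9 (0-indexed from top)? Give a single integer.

Answer: 11

Derivation:
After op 1 (cut(2)): [11 8 7 12 10 9 4 5 3 1 0 6 2]
After op 2 (out_shuffle): [11 5 8 3 7 1 12 0 10 6 9 2 4]
After op 3 (cut(4)): [7 1 12 0 10 6 9 2 4 11 5 8 3]
Position 9: card 11.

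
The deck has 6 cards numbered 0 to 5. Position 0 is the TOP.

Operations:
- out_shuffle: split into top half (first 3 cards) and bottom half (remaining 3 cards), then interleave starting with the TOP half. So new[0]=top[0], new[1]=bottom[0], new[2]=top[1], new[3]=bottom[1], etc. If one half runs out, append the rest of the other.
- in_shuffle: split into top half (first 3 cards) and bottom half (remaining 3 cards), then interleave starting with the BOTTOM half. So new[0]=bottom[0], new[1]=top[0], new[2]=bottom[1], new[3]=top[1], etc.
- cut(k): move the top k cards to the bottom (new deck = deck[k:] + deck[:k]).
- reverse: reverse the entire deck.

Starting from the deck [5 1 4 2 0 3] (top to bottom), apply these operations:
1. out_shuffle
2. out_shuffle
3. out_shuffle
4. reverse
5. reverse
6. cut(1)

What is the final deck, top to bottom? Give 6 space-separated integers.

Answer: 4 0 1 2 3 5

Derivation:
After op 1 (out_shuffle): [5 2 1 0 4 3]
After op 2 (out_shuffle): [5 0 2 4 1 3]
After op 3 (out_shuffle): [5 4 0 1 2 3]
After op 4 (reverse): [3 2 1 0 4 5]
After op 5 (reverse): [5 4 0 1 2 3]
After op 6 (cut(1)): [4 0 1 2 3 5]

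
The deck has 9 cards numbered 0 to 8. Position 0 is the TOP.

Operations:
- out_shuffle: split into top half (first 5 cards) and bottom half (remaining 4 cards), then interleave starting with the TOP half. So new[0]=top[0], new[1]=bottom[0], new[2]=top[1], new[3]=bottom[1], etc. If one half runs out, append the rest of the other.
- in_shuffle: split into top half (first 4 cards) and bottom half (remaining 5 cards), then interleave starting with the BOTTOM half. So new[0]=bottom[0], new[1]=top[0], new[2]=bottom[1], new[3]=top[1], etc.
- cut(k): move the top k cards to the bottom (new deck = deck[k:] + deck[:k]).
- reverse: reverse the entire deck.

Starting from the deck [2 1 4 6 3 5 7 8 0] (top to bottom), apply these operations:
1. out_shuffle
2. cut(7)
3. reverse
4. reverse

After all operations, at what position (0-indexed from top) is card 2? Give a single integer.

After op 1 (out_shuffle): [2 5 1 7 4 8 6 0 3]
After op 2 (cut(7)): [0 3 2 5 1 7 4 8 6]
After op 3 (reverse): [6 8 4 7 1 5 2 3 0]
After op 4 (reverse): [0 3 2 5 1 7 4 8 6]
Card 2 is at position 2.

Answer: 2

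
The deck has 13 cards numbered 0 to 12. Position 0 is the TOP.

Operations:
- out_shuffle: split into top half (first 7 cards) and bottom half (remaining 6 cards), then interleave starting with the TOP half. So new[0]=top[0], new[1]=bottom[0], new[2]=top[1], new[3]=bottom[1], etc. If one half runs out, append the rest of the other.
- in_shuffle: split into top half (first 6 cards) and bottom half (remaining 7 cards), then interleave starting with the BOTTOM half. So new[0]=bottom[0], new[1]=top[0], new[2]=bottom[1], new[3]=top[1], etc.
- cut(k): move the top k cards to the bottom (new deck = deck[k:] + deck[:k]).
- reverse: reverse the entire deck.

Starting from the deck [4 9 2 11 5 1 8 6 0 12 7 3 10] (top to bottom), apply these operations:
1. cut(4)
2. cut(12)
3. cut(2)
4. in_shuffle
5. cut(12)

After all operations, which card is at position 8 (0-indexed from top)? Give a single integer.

Answer: 0

Derivation:
After op 1 (cut(4)): [5 1 8 6 0 12 7 3 10 4 9 2 11]
After op 2 (cut(12)): [11 5 1 8 6 0 12 7 3 10 4 9 2]
After op 3 (cut(2)): [1 8 6 0 12 7 3 10 4 9 2 11 5]
After op 4 (in_shuffle): [3 1 10 8 4 6 9 0 2 12 11 7 5]
After op 5 (cut(12)): [5 3 1 10 8 4 6 9 0 2 12 11 7]
Position 8: card 0.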